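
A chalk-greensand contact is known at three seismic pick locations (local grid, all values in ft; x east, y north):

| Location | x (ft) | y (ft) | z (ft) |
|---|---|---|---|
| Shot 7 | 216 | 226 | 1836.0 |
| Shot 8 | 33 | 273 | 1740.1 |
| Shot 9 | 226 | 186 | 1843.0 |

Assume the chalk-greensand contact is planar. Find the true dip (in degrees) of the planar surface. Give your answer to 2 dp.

27.21°

Let the plane be z = a·x + b·y + c.
Shot 8−Shot 7: −183a + 47b = −95.9;  Shot 9−Shot 7: 10a − 40b = 7.
Solving gives a = 0.51197, b = −0.04701.
Gradient magnitude |∇z| = √(a² + b²) = √(0.26211 + 0.00221) = 0.51412.
True dip = arctan(0.51412) = 27.21°, dipping toward W (azimuth ≈ 275°).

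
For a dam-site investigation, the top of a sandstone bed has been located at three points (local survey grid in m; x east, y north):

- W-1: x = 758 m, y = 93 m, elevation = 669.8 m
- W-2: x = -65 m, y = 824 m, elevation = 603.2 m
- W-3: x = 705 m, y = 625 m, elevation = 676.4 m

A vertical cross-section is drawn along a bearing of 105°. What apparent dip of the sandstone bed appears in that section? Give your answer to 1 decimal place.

5.2°

Two edge vectors: W-1→W-2 = (-823, 731, -66.6), W-1→W-3 = (-53, 532, 6.6).
Normal n = (W-1→W-2) × (W-1→W-3) = (40255.8, 8961.6, -399093).
So ∂z/∂x = −n_x/n_z = 0.10087 and ∂z/∂y = −n_y/n_z = 0.02245.
Unit vector along 105° is (sin 105°, cos 105°) = (0.9659, -0.2588).
Slope in that direction = a·(0.9659) + b·(-0.2588) = 0.09162.
Apparent dip = arctan|0.09162| = 5.2° (true dip is 5.9°, so apparent ≤ true as expected).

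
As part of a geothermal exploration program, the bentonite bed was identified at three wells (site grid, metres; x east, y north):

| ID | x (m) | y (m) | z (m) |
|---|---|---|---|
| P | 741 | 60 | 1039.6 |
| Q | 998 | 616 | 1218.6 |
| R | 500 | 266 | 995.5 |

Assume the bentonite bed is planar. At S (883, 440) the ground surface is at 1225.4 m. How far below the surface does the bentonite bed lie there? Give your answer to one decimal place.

Two edge vectors: P→Q = (257, 556, 179), P→R = (-241, 206, -44.1).
Normal n = (P→Q) × (P→R) = (-61393.6, -31805.3, 186938).
So ∂z/∂x = −n_x/n_z = 0.32842 and ∂z/∂y = −n_y/n_z = 0.17014.
Intercept c from P: 1039.6 − 243.36 − 10.21 = 786.03.
At (883, 440): z_contact = 289.99 + 74.86 + 786.03 = 1150.89 m.
Depth below ground = 1225.4 − 1150.89 = 74.5 m.

74.5 m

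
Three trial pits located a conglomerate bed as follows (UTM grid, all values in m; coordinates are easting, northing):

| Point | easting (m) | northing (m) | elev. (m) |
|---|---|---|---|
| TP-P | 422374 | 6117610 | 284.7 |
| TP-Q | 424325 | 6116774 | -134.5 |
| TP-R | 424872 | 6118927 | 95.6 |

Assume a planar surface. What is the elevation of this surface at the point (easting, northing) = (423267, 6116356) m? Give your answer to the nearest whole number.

-34 m

Let the plane be z = a·easting + b·northing + c.
TP-Q−TP-P: 1951a − 836b = −419.2;  TP-R−TP-P: 2498a + 1317b = −189.1.
Solving gives a = −0.15247000, b = 0.14561128.
Then c = 284.7 − a·422374 − b·6117610 = −826108.97.
At (423267, 6116356): z = −64535.5 + 890610.4 − 826108.97 = -34.1 m.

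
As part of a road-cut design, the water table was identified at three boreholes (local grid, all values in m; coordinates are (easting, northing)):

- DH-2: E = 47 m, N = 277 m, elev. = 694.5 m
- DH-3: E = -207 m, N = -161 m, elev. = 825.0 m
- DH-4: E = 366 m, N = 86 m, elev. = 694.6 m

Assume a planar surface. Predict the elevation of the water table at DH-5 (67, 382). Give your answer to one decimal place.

668.6 m

Let the plane be z = a·E + b·N + c.
DH-3−DH-2: −254a − 438b = 130.5;  DH-4−DH-2: 319a − 191b = 0.1.
Solving gives a = −0.13218, b = −0.22129.
Then c = 694.5 − a·47 − b·277 = 762.01.
At (67, 382): z = −8.9 − 84.5 + 762.01 = 668.6 m.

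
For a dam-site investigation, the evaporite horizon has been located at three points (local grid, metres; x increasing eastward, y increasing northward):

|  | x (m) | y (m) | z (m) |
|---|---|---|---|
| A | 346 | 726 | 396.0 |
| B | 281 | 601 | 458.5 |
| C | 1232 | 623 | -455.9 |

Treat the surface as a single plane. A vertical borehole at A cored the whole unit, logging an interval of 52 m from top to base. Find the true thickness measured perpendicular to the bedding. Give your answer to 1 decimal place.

37.5 m

Let the plane be z = a·x + b·y + c.
B−A: −65a − 125b = 62.5;  C−A: 886a − 103b = −851.9.
Solving gives a = −0.96151, b = −0.00001.
|∇z| = √(a²+b²) = 0.96151, so dip δ = arctan(0.96151) = 43.88°.
True thickness = vertical thickness × cos δ = 52 × cos 43.88° = 37.5 m.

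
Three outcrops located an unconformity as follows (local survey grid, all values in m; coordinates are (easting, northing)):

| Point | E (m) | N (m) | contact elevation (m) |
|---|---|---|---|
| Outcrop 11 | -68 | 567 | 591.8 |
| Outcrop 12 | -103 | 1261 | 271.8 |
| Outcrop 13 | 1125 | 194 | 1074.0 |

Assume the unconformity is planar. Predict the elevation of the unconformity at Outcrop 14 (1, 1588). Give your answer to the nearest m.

153 m

Let the plane be z = a·E + b·N + c.
Outcrop 12−Outcrop 11: −35a + 694b = −320;  Outcrop 13−Outcrop 11: 1193a − 373b = 482.2.
Solving gives a = 0.26419, b = −0.44777.
Then c = 591.8 − a·-68 − b·567 = 863.65.
At (1, 1588): z = 0.3 − 711.1 + 863.65 = 152.9 m.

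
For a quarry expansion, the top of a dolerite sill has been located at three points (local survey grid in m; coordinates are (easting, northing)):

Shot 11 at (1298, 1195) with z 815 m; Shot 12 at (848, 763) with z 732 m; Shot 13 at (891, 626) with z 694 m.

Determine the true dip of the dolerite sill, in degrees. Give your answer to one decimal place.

Two edge vectors: Shot 11→Shot 12 = (-450, -432, -83), Shot 11→Shot 13 = (-407, -569, -121).
Normal n = (Shot 11→Shot 12) × (Shot 11→Shot 13) = (5045, -20669, 80226).
So ∂z/∂E = −n_x/n_z = −0.06288 and ∂z/∂N = −n_y/n_z = 0.25763.
Gradient magnitude |∇z| = √(a² + b²) = √(0.00395 + 0.06638) = 0.26520.
True dip = arctan(0.26520) = 14.9°, dipping toward SSE (azimuth ≈ 166°).

14.9°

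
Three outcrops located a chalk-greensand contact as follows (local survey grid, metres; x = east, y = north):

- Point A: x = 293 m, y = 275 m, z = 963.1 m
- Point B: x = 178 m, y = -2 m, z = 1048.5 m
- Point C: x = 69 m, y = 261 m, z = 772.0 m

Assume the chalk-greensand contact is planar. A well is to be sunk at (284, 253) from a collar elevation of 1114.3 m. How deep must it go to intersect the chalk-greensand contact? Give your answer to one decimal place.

144.3 m

Let the plane be z = a·x + b·y + c.
Point B−Point A: −115a − 277b = 85.4;  Point C−Point A: −224a − 14b = −191.1.
Solving gives a = 0.89563, b = −0.68014.
Then c = 963.1 − a·293 − b·275 = 887.72.
At (284, 253): z_contact = 254.36 − 172.07 + 887.72 = 970.00 m.
Depth below ground = 1114.3 − 970.00 = 144.3 m.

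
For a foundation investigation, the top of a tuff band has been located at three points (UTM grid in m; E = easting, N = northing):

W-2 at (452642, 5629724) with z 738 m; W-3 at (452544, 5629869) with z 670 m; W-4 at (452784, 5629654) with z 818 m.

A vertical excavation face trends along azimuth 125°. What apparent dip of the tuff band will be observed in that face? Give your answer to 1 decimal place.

25.8°

Let the plane be z = a·E + b·N + c.
W-3−W-2: −98a + 145b = −68;  W-4−W-2: 142a − 70b = 80.
Solving gives a = 0.49818, b = −0.13227.
Unit vector along 125° is (sin 125°, cos 125°) = (0.8192, -0.5736).
Slope in that direction = a·(0.8192) + b·(-0.5736) = 0.48395.
Apparent dip = arctan|0.48395| = 25.8° (true dip is 27.3°, so apparent ≤ true as expected).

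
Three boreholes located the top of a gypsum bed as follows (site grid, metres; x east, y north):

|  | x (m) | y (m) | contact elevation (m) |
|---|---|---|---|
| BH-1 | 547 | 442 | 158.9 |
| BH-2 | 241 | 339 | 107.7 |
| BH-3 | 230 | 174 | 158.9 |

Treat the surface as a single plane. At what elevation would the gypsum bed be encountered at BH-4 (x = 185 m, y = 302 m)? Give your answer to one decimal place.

104.3 m

Let the plane be z = a·x + b·y + c.
BH-2−BH-1: −306a − 103b = −51.2;  BH-3−BH-1: −317a − 268b = 0.
Solving gives a = 0.27801, b = −0.32884.
Then c = 158.9 − a·547 − b·442 = 152.18.
At (185, 302): z = 51.4 − 99.3 + 152.18 = 104.3 m.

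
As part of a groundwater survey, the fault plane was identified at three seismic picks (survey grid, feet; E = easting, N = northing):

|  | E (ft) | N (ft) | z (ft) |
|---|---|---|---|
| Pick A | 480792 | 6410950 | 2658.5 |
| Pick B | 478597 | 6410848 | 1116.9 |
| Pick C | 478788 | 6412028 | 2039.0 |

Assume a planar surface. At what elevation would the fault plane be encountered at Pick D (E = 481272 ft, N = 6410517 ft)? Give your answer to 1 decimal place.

Two edge vectors: Pick A→Pick B = (-2195, -102, -1541.6), Pick A→Pick C = (-2004, 1078, -619.5).
Normal n = (Pick A→Pick B) × (Pick A→Pick C) = (1725033.8, 1729563.9, -2570618).
So ∂z/∂E = −n_x/n_z = 0.671058010 and ∂z/∂N = −n_y/n_z = 0.672820271.
Intercept c from Pick A: 2658.5 − 322639.32 − 4313417.12 = −4633397.94.
At (481272, 6410517): z = 322961.4 + 4313125.8 − 4633397.94 = 2689.3 ft.

2689.3 ft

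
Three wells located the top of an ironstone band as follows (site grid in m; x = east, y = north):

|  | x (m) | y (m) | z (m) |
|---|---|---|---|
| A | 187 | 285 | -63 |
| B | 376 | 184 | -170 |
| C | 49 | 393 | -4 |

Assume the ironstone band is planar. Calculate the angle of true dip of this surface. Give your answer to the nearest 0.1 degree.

45.8°

Let the plane be z = a·x + b·y + c.
B−A: 189a − 101b = −107;  C−A: −138a + 108b = 59.
Solving gives a = −0.86454, b = −0.55839.
Gradient magnitude |∇z| = √(a² + b²) = √(0.74742 + 0.31180) = 1.02918.
True dip = arctan(1.02918) = 45.8°, dipping toward ENE (azimuth ≈ 057°).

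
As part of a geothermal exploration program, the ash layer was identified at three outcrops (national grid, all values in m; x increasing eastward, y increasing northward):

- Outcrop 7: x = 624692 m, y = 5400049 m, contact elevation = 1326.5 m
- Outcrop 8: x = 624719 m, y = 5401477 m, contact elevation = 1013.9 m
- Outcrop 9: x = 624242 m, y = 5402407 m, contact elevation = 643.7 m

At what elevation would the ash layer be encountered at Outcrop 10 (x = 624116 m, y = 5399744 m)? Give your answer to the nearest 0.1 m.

1201.2 m

Let the plane be z = a·x + b·y + c.
Outcrop 8−Outcrop 7: 27a + 1428b = −312.6;  Outcrop 9−Outcrop 7: −450a + 2358b = −682.8.
Solving gives a = 0.336881005, b = −0.225277162.
Then c = 1326.5 − a·624692 − b·5400049 = 1007387.34.
At (624116, 5399744): z = 210252.8 − 1216439.0 + 1007387.34 = 1201.2 m.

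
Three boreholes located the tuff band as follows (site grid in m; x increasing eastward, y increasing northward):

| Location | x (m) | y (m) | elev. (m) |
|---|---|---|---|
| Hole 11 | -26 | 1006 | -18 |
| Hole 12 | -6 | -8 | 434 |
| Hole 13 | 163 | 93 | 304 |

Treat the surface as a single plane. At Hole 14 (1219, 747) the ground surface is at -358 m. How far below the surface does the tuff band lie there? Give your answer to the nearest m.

161 m

Let the plane be z = a·x + b·y + c.
Hole 12−Hole 11: 20a − 1014b = 452;  Hole 13−Hole 11: 189a − 913b = 322.
Solving gives a = −0.49697, b = −0.45556.
Then c = -18 − a·-26 − b·1006 = 427.37.
At (1219, 747): z_contact = −605.8 − 340.3 + 427.37 = -518.7 m.
Depth below ground = -358 − (-518.7) = 161 m.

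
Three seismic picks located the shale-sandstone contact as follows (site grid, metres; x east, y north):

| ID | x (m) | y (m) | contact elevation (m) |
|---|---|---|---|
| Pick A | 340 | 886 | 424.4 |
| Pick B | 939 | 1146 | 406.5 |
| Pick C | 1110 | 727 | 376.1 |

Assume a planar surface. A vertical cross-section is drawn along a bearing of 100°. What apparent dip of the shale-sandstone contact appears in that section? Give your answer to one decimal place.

3.4°

Let the plane be z = a·x + b·y + c.
Pick B−Pick A: 599a + 260b = −17.9;  Pick C−Pick A: 770a − 159b = −48.3.
Solving gives a = −0.05214, b = 0.05127.
Unit vector along 100° is (sin 100°, cos 100°) = (0.9848, -0.1736).
Slope in that direction = a·(0.9848) + b·(-0.1736) = −0.06025.
Apparent dip = arctan|0.06025| = 3.4° (true dip is 4.2°, so apparent ≤ true as expected).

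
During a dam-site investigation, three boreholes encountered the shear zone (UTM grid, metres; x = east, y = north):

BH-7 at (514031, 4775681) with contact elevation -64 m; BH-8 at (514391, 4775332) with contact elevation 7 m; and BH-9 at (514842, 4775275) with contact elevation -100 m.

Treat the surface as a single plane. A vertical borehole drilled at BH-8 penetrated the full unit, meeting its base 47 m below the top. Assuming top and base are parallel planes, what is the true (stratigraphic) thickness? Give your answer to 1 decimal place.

Two edge vectors: BH-7→BH-8 = (360, -349, 71), BH-7→BH-9 = (811, -406, -36).
Normal n = (BH-7→BH-8) × (BH-7→BH-9) = (41390, 70541, 136879).
So ∂z/∂x = −n_x/n_z = −0.30238 and ∂z/∂y = −n_y/n_z = −0.51535.
|∇z| = √(a²+b²) = 0.59752, so dip δ = arctan(0.59752) = 30.86°.
True thickness = vertical thickness × cos δ = 47 × cos 30.86° = 40.3 m.

40.3 m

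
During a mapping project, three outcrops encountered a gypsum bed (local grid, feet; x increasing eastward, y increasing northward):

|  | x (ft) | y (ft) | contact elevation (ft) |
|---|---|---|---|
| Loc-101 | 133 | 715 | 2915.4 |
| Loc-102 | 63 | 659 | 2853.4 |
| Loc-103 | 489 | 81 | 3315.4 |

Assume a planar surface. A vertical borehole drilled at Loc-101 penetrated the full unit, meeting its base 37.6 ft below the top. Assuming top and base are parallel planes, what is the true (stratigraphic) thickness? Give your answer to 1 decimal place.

Let the plane be z = a·x + b·y + c.
Loc-102−Loc-101: −70a − 56b = −62;  Loc-103−Loc-101: 356a − 634b = 400.
Solving gives a = 0.95945, b = −0.09217.
|∇z| = √(a²+b²) = 0.96387, so dip δ = arctan(0.96387) = 43.95°.
True thickness = vertical thickness × cos δ = 37.6 × cos 43.95° = 27.1 ft.

27.1 ft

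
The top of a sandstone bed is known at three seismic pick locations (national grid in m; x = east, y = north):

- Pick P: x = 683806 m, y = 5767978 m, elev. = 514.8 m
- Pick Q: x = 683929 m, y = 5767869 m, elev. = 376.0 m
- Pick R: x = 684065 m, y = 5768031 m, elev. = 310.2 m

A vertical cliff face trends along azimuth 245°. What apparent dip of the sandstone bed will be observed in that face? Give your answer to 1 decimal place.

Two edge vectors: Pick P→Pick Q = (123, -109, -138.8), Pick P→Pick R = (259, 53, -204.6).
Normal n = (Pick P→Pick Q) × (Pick P→Pick R) = (29657.8, -10783.4, 34750).
So ∂z/∂x = −n_x/n_z = −0.85346 and ∂z/∂y = −n_y/n_z = 0.31031.
Unit vector along 245° is (sin 245°, cos 245°) = (-0.9063, -0.4226).
Slope in that direction = a·(-0.9063) + b·(-0.4226) = 0.64235.
Apparent dip = arctan|0.64235| = 32.7° (true dip is 42.2°, so apparent ≤ true as expected).

32.7°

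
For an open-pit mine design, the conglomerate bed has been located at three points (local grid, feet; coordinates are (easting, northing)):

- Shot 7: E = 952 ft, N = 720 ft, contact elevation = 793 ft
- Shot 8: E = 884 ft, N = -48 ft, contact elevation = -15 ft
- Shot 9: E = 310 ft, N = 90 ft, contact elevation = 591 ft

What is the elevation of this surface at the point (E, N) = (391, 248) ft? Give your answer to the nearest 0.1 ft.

704.6 ft

Let the plane be z = a·E + b·N + c.
Shot 8−Shot 7: −68a − 768b = −808;  Shot 9−Shot 7: −642a − 630b = −202.
Solving gives a = −0.78608, b = 1.12168.
Then c = 793 − a·952 − b·720 = 733.73.
At (391, 248): z = −307.4 + 278.2 + 733.73 = 704.6 ft.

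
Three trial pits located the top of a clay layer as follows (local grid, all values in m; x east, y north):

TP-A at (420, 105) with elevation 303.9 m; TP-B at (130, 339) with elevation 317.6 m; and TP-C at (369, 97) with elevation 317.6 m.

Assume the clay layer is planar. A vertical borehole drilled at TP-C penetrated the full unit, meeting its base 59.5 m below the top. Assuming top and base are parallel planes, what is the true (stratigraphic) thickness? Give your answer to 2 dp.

56.55 m

Two edge vectors: TP-A→TP-B = (-290, 234, 13.7), TP-A→TP-C = (-51, -8, 13.7).
Normal n = (TP-A→TP-B) × (TP-A→TP-C) = (3315.4, 3274.3, 14254).
So ∂z/∂x = −n_x/n_z = −0.23259 and ∂z/∂y = −n_y/n_z = −0.22971.
|∇z| = √(a²+b²) = 0.32691, so dip δ = arctan(0.32691) = 18.10°.
True thickness = vertical thickness × cos δ = 59.5 × cos 18.10° = 56.55 m.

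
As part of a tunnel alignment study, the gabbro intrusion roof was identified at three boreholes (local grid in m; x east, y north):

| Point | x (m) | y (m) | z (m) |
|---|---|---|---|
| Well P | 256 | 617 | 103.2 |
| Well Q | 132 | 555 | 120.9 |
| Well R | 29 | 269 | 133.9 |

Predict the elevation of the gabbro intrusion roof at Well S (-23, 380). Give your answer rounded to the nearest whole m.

Two edge vectors: Well P→Well Q = (-124, -62, 17.7), Well P→Well R = (-227, -348, 30.7).
Normal n = (Well P→Well Q) × (Well P→Well R) = (4256.2, -211.1, 29078).
So ∂z/∂x = −n_x/n_z = −0.14637 and ∂z/∂y = −n_y/n_z = 0.00726.
Intercept c from Well P: 103.2 + 37.47 − 4.48 = 136.19.
At (-23, 380): z = 3.4 + 2.8 + 136.19 = 142.3 m.

142 m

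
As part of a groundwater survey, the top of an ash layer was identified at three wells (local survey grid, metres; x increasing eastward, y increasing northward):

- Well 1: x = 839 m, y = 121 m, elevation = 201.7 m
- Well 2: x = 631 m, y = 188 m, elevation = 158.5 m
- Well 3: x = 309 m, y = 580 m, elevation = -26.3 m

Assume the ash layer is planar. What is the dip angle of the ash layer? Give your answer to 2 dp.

22.59°

Two edge vectors: Well 1→Well 2 = (-208, 67, -43.2), Well 1→Well 3 = (-530, 459, -228).
Normal n = (Well 1→Well 2) × (Well 1→Well 3) = (4552.8, -24528, -59962).
So ∂z/∂x = −n_x/n_z = 0.07593 and ∂z/∂y = −n_y/n_z = −0.40906.
Gradient magnitude |∇z| = √(a² + b²) = √(0.00577 + 0.16733) = 0.41605.
True dip = arctan(0.41605) = 22.59°, dipping toward N (azimuth ≈ 349°).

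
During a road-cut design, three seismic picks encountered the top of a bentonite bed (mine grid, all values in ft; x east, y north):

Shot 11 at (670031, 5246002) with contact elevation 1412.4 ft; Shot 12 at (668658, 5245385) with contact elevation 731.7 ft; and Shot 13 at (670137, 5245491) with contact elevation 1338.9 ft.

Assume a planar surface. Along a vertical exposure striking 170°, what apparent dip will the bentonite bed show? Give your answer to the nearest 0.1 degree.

8.7°

Two edge vectors: Shot 11→Shot 12 = (-1373, -617, -680.7), Shot 11→Shot 13 = (106, -511, -73.5).
Normal n = (Shot 11→Shot 12) × (Shot 11→Shot 13) = (-302488.2, -173069.7, 767005).
So ∂z/∂x = −n_x/n_z = 0.39438 and ∂z/∂y = −n_y/n_z = 0.22564.
Unit vector along 170° is (sin 170°, cos 170°) = (0.1736, -0.9848).
Slope in that direction = a·(0.1736) + b·(-0.9848) = −0.15373.
Apparent dip = arctan|0.15373| = 8.7° (true dip is 24.4°, so apparent ≤ true as expected).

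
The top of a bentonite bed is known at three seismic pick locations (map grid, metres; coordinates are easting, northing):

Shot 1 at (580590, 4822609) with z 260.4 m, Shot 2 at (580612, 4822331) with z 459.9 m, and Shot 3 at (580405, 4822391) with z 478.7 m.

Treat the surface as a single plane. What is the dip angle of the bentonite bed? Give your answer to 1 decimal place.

Let the plane be z = a·easting + b·northing + c.
Shot 2−Shot 1: 22a − 278b = 199.5;  Shot 3−Shot 1: −185a − 218b = 218.3.
Solving gives a = −0.30584, b = −0.74183.
Gradient magnitude |∇z| = √(a² + b²) = √(0.09354 + 0.55031) = 0.80240.
True dip = arctan(0.80240) = 38.7°, dipping toward NNE (azimuth ≈ 022°).

38.7°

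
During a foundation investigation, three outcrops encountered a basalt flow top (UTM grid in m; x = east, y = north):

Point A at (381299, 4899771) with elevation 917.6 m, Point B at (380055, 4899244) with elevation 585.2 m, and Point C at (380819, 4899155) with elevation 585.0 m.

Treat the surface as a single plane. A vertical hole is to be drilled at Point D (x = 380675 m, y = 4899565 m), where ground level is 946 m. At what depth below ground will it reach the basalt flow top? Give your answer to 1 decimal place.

166.2 m

Let the plane be z = a·x + b·y + c.
Point B−Point A: −1244a − 527b = −332.4;  Point C−Point A: −480a − 616b = −332.6.
Solving gives a = 0.057423872, b = 0.495189191.
Then c = 917.6 − a·381299 − b·4899771 = −2447291.70.
At (380675, 4899565): z_contact = 21859.83 + 2426211.63 − 2447291.70 = 779.76 m.
Depth below ground = 946 − 779.76 = 166.2 m.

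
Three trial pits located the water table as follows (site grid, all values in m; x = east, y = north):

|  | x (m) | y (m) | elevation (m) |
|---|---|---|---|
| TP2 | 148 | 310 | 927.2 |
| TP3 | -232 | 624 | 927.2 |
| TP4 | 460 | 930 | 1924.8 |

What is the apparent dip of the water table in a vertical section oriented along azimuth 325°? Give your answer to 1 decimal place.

Two edge vectors: TP2→TP3 = (-380, 314, 0), TP2→TP4 = (312, 620, 997.6).
Normal n = (TP2→TP3) × (TP2→TP4) = (313246.4, 379088, -333568).
So ∂z/∂x = −n_x/n_z = 0.93908 and ∂z/∂y = −n_y/n_z = 1.13646.
Unit vector along 325° is (sin 325°, cos 325°) = (-0.5736, 0.8192).
Slope in that direction = a·(-0.5736) + b·(0.8192) = 0.39230.
Apparent dip = arctan|0.39230| = 21.4° (true dip is 55.9°, so apparent ≤ true as expected).

21.4°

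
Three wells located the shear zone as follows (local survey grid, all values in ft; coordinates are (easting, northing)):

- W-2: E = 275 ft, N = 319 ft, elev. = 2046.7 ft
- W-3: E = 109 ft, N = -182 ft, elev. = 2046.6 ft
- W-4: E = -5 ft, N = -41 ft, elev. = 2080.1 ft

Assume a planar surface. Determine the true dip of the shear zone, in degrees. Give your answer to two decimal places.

Two edge vectors: W-2→W-3 = (-166, -501, -0.1), W-2→W-4 = (-280, -360, 33.4).
Normal n = (W-2→W-3) × (W-2→W-4) = (-16769.4, 5572.4, -80520).
So ∂z/∂E = −n_x/n_z = −0.20826 and ∂z/∂N = −n_y/n_z = 0.06921.
Gradient magnitude |∇z| = √(a² + b²) = √(0.04337 + 0.00479) = 0.21946.
True dip = arctan(0.21946) = 12.38°, dipping toward ESE (azimuth ≈ 108°).

12.38°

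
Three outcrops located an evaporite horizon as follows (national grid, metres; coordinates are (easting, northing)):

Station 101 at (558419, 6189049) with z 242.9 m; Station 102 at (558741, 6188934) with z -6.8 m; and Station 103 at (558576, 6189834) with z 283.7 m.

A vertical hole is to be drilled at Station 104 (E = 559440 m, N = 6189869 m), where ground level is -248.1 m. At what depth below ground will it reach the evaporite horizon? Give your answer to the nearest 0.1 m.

Two edge vectors: Station 101→Station 102 = (322, -115, -249.7), Station 101→Station 103 = (157, 785, 40.8).
Normal n = (Station 101→Station 102) × (Station 101→Station 103) = (191322.5, -52340.5, 270825).
So ∂z/∂E = −n_x/n_z = −0.706443275 and ∂z/∂N = −n_y/n_z = 0.193263177.
Intercept c from Station 101: 242.9 + 394491.35 − 1196115.27 = −801381.03.
At (559440, 6189869): z_contact = −395212.63 + 1196273.75 − 801381.03 = -319.90 m.
Depth below ground = -248.1 − (-319.90) = 71.8 m.

71.8 m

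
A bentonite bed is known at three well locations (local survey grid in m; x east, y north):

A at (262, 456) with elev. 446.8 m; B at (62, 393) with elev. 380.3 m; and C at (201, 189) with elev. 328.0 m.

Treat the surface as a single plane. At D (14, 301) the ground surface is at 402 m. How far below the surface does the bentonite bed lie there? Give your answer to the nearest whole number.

68 m

Two edge vectors: A→B = (-200, -63, -66.5), A→C = (-61, -267, -118.8).
Normal n = (A→B) × (A→C) = (-10271.1, -19703.5, 49557).
So ∂z/∂x = −n_x/n_z = 0.20726 and ∂z/∂y = −n_y/n_z = 0.39759.
Intercept c from A: 446.8 − 54.30 − 181.30 = 211.20.
At (14, 301): z_contact = 2.9 + 119.7 + 211.20 = 333.8 m.
Depth below ground = 402 − 333.8 = 68 m.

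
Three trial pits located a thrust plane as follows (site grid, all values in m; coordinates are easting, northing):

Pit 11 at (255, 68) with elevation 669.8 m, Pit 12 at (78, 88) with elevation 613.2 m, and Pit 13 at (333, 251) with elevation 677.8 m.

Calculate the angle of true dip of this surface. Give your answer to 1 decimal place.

Let the plane be z = a·easting + b·northing + c.
Pit 12−Pit 11: −177a + 20b = −56.6;  Pit 13−Pit 11: 78a + 183b = 8.
Solving gives a = 0.30979, b = −0.08833.
Gradient magnitude |∇z| = √(a² + b²) = √(0.09597 + 0.00780) = 0.32214.
True dip = arctan(0.32214) = 17.9°, dipping toward WNW (azimuth ≈ 286°).

17.9°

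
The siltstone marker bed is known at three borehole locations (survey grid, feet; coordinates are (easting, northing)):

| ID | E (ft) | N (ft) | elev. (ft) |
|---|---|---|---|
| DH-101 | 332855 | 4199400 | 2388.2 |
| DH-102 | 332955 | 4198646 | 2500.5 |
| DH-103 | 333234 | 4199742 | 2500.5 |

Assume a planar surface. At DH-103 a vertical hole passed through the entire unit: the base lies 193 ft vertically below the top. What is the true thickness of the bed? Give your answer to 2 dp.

Let the plane be z = a·E + b·N + c.
DH-102−DH-101: 100a − 754b = 112.3;  DH-103−DH-101: 379a + 342b = 112.3.
Solving gives a = 0.38467, b = −0.09792.
|∇z| = √(a²+b²) = 0.39694, so dip δ = arctan(0.39694) = 21.65°.
True thickness = vertical thickness × cos δ = 193 × cos 21.65° = 179.38 ft.

179.38 ft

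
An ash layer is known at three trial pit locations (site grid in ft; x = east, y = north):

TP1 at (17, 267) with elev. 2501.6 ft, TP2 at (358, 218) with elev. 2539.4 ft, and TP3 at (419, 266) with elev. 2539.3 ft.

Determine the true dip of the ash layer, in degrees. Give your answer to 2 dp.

8.69°

Let the plane be z = a·x + b·y + c.
TP2−TP1: 341a − 49b = 37.8;  TP3−TP1: 402a − 1b = 37.7.
Solving gives a = 0.09348, b = −0.12088.
Gradient magnitude |∇z| = √(a² + b²) = √(0.00874 + 0.01461) = 0.15281.
True dip = arctan(0.15281) = 8.69°, dipping toward NW (azimuth ≈ 322°).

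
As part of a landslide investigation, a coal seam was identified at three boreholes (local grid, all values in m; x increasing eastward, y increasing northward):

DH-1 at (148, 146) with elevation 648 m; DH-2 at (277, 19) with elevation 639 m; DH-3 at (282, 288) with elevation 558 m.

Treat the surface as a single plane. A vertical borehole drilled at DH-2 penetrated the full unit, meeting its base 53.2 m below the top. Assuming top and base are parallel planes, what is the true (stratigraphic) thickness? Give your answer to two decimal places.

Let the plane be z = a·x + b·y + c.
DH-2−DH-1: 129a − 127b = −9;  DH-3−DH-1: 134a + 142b = −90.
Solving gives a = −0.35963, b = −0.29443.
|∇z| = √(a²+b²) = 0.46479, so dip δ = arctan(0.46479) = 24.93°.
True thickness = vertical thickness × cos δ = 53.2 × cos 24.93° = 48.24 m.

48.24 m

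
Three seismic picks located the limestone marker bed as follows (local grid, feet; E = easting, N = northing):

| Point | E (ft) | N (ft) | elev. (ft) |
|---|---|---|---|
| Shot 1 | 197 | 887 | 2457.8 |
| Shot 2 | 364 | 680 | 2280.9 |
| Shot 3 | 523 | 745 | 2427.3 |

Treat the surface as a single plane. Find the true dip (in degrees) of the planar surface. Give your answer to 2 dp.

51.91°

Let the plane be z = a·E + b·N + c.
Shot 2−Shot 1: 167a − 207b = −176.9;  Shot 3−Shot 1: 326a − 142b = −30.5.
Solving gives a = 0.42968, b = 1.20124.
Gradient magnitude |∇z| = √(a² + b²) = √(0.18463 + 1.44298) = 1.27578.
True dip = arctan(1.27578) = 51.91°, dipping toward SSW (azimuth ≈ 200°).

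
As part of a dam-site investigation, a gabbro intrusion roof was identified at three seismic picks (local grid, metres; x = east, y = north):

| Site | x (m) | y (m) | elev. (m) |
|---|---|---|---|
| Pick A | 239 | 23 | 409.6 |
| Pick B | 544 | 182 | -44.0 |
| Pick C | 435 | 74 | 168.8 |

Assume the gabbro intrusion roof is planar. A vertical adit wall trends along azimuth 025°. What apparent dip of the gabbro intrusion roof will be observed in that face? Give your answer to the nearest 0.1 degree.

Two edge vectors: Pick A→Pick B = (305, 159, -453.6), Pick A→Pick C = (196, 51, -240.8).
Normal n = (Pick A→Pick B) × (Pick A→Pick C) = (-15153.6, -15461.6, -15609).
So ∂z/∂x = −n_x/n_z = −0.97082 and ∂z/∂y = −n_y/n_z = −0.99056.
Unit vector along 025° is (sin 25°, cos 25°) = (0.4226, 0.9063).
Slope in that direction = a·(0.4226) + b·(0.9063) = −1.30804.
Apparent dip = arctan|1.30804| = 52.6° (true dip is 54.2°, so apparent ≤ true as expected).

52.6°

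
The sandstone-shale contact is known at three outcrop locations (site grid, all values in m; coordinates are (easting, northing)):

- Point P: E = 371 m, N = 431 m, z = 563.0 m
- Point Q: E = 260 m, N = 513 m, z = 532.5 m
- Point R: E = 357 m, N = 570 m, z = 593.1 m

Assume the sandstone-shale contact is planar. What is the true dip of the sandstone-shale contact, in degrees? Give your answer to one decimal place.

Two edge vectors: Point P→Point Q = (-111, 82, -30.5), Point P→Point R = (-14, 139, 30.1).
Normal n = (Point P→Point Q) × (Point P→Point R) = (6707.7, 3768.1, -14281).
So ∂z/∂E = −n_x/n_z = 0.46969 and ∂z/∂N = −n_y/n_z = 0.26385.
Gradient magnitude |∇z| = √(a² + b²) = √(0.22061 + 0.06962) = 0.53873.
True dip = arctan(0.53873) = 28.3°, dipping toward WSW (azimuth ≈ 241°).

28.3°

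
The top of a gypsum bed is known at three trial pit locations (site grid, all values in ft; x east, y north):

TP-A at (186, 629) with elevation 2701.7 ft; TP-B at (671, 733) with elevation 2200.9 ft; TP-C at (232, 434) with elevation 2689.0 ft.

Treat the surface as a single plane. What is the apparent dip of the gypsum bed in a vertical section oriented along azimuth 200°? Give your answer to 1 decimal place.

26.6°

Let the plane be z = a·x + b·y + c.
TP-B−TP-A: 485a + 104b = −500.8;  TP-C−TP-A: 46a − 195b = −12.7.
Solving gives a = −0.99615, b = −0.16986.
Unit vector along 200° is (sin 200°, cos 200°) = (-0.3420, -0.9397).
Slope in that direction = a·(-0.3420) + b·(-0.9397) = 0.50032.
Apparent dip = arctan|0.50032| = 26.6° (true dip is 45.3°, so apparent ≤ true as expected).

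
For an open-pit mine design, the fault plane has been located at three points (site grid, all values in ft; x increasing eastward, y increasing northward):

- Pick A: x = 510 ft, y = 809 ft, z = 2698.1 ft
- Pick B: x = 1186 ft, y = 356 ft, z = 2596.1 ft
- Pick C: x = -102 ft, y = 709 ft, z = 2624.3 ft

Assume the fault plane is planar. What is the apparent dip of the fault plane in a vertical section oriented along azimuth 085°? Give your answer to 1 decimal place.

Two edge vectors: Pick A→Pick B = (676, -453, -102), Pick A→Pick C = (-612, -100, -73.8).
Normal n = (Pick A→Pick B) × (Pick A→Pick C) = (23231.4, 112312.8, -344836).
So ∂z/∂x = −n_x/n_z = 0.06737 and ∂z/∂y = −n_y/n_z = 0.32570.
Unit vector along 085° is (sin 85°, cos 85°) = (0.9962, 0.0872).
Slope in that direction = a·(0.9962) + b·(0.0872) = 0.09550.
Apparent dip = arctan|0.09550| = 5.5° (true dip is 18.4°, so apparent ≤ true as expected).

5.5°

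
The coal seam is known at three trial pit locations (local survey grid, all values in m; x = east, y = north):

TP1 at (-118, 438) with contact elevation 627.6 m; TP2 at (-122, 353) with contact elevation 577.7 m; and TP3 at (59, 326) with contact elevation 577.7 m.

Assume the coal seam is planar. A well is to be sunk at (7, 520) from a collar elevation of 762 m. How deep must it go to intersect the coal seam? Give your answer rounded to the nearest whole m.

76 m

Let the plane be z = a·x + b·y + c.
TP2−TP1: −4a − 85b = −49.9;  TP3−TP1: 177a − 112b = −49.9.
Solving gives a = 0.08696, b = 0.58297.
Then c = 627.6 − a·-118 − b·438 = 382.52.
At (7, 520): z_contact = 0.6 + 303.1 + 382.52 = 686.3 m.
Depth below ground = 762 − 686.3 = 76 m.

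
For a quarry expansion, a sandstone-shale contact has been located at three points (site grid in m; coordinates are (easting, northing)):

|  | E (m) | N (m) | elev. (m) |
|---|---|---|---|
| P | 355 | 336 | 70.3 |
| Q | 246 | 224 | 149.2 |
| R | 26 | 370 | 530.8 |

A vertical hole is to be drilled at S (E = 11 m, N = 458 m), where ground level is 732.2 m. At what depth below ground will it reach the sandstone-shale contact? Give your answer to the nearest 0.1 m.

128.7 m

Let the plane be z = a·E + b·N + c.
Q−P: −109a − 112b = 78.9;  R−P: −329a + 34b = 460.5.
Solving gives a = −1.33793, b = 0.59763.
Then c = 70.3 − a·355 − b·336 = 344.46.
At (11, 458): z_contact = −14.72 + 273.72 + 344.46 = 603.46 m.
Depth below ground = 732.2 − 603.46 = 128.7 m.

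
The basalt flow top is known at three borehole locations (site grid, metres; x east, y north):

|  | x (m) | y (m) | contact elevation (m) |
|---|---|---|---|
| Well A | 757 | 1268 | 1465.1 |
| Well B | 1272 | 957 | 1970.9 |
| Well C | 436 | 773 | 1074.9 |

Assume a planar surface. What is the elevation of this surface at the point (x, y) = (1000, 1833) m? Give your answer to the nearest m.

Two edge vectors: Well A→Well B = (515, -311, 505.8), Well A→Well C = (-321, -495, -390.2).
Normal n = (Well A→Well B) × (Well A→Well C) = (371723.2, 38591.2, -354756).
So ∂z/∂x = −n_x/n_z = 1.04783 and ∂z/∂y = −n_y/n_z = 0.10878.
Intercept c from Well A: 1465.1 − 793.21 − 137.94 = 533.96.
At (1000, 1833): z = 1047.8 + 199.4 + 533.96 = 1781.2 m.

1781 m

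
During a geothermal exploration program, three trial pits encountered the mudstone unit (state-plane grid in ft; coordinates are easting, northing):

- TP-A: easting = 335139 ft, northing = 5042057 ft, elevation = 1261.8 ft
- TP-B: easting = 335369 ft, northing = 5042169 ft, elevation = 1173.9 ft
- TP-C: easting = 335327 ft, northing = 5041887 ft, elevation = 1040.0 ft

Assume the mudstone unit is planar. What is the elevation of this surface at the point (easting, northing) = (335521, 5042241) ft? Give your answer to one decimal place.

1114.7 ft

Two edge vectors: TP-A→TP-B = (230, 112, -87.9), TP-A→TP-C = (188, -170, -221.8).
Normal n = (TP-A→TP-B) × (TP-A→TP-C) = (-39784.6, 34488.8, -60156).
So ∂z/∂easting = −n_x/n_z = −0.661357138 and ∂z/∂northing = −n_y/n_z = 0.573322694.
Intercept c from TP-A: 1261.8 + 221646.57 − 2890725.70 = −2667817.33.
At (335521, 5042241): z = −221899.2 + 2890831.2 − 2667817.33 = 1114.7 ft.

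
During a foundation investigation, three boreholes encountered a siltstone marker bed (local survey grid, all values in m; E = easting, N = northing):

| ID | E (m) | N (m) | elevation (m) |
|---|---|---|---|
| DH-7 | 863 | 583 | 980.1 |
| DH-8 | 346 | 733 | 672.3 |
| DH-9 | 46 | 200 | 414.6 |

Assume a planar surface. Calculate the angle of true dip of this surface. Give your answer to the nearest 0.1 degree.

32.8°

Two edge vectors: DH-7→DH-8 = (-517, 150, -307.8), DH-7→DH-9 = (-817, -383, -565.5).
Normal n = (DH-7→DH-8) × (DH-7→DH-9) = (-202712.4, -40890.9, 320561).
So ∂z/∂E = −n_x/n_z = 0.63237 and ∂z/∂N = −n_y/n_z = 0.12756.
Gradient magnitude |∇z| = √(a² + b²) = √(0.39989 + 0.01627) = 0.64511.
True dip = arctan(0.64511) = 32.8°, dipping toward WSW (azimuth ≈ 259°).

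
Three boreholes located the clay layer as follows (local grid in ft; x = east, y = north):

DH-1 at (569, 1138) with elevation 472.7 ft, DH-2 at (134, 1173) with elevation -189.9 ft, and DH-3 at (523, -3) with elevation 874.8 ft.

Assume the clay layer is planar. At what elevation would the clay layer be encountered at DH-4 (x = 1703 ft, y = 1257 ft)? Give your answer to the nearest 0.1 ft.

Let the plane be z = a·x + b·y + c.
DH-2−DH-1: −435a + 35b = −662.6;  DH-3−DH-1: −46a − 1141b = 402.1.
Solving gives a = 1.490030, b = −0.412481.
Then c = 472.7 − a·569 − b·1138 = 94.28.
At (1703, 1257): z = 2537.5 − 518.5 + 94.28 = 2113.3 ft.

2113.3 ft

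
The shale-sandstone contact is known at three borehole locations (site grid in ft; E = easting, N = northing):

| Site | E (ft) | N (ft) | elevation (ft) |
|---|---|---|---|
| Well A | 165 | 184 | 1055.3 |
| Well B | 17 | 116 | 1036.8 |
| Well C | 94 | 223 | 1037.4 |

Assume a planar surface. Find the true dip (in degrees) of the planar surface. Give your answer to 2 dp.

Let the plane be z = a·E + b·N + c.
Well B−Well A: −148a − 68b = −18.5;  Well C−Well A: −71a + 39b = −17.9.
Solving gives a = 0.18290, b = −0.12601.
Gradient magnitude |∇z| = √(a² + b²) = √(0.03345 + 0.01588) = 0.22210.
True dip = arctan(0.22210) = 12.52°, dipping toward NW (azimuth ≈ 305°).

12.52°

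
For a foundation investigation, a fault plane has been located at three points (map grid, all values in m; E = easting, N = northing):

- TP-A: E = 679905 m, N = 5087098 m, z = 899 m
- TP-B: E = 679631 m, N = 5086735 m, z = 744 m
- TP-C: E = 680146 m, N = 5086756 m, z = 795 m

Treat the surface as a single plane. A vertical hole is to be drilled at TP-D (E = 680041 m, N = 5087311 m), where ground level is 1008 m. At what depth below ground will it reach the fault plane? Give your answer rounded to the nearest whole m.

Two edge vectors: TP-A→TP-B = (-274, -363, -155), TP-A→TP-C = (241, -342, -104).
Normal n = (TP-A→TP-B) × (TP-A→TP-C) = (-15258, -65851, 181191).
So ∂z/∂E = −n_x/n_z = 0.08420948 and ∂z/∂N = −n_y/n_z = 0.36343417.
Intercept c from TP-A: 899 − 57254.45 − 1848825.22 = −1905180.67.
At (680041, 5087311): z_contact = 57265.9 + 1848902.6 − 1905180.67 = 987.9 m.
Depth below ground = 1008 − 987.9 = 20 m.

20 m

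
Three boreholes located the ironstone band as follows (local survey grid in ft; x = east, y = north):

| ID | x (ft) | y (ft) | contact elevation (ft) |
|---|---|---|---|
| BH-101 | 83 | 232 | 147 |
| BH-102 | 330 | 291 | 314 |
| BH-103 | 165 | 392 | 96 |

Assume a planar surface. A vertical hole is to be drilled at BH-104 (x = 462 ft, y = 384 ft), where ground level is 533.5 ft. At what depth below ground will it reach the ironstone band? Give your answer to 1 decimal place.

Let the plane be z = a·x + b·y + c.
BH-102−BH-101: 247a + 59b = 167;  BH-103−BH-101: 82a + 160b = −51.
Solving gives a = 0.85719, b = −0.75806.
Then c = 147 − a·83 − b·232 = 251.72.
At (462, 384): z_contact = 396.02 − 291.09 + 251.72 = 356.65 ft.
Depth below ground = 533.5 − 356.65 = 176.9 ft.

176.9 ft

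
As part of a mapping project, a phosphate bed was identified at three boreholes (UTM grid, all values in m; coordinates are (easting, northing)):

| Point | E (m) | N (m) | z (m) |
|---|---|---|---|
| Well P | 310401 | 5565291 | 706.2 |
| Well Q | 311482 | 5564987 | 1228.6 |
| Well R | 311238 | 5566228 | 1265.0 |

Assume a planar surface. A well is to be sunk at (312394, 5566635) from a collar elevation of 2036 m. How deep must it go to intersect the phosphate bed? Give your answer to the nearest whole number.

Two edge vectors: Well P→Well Q = (1081, -304, 522.4), Well P→Well R = (837, 937, 558.8).
Normal n = (Well P→Well Q) × (Well P→Well R) = (-659364, -166814, 1267345).
So ∂z/∂E = −n_x/n_z = 0.52027191 and ∂z/∂N = −n_y/n_z = 0.13162477.
Intercept c from Well P: 706.2 − 161492.92 − 732530.17 = −893316.89.
At (312394, 5566635): z_contact = 162529.8 + 732707.1 − 893316.89 = 1920.0 m.
Depth below ground = 2036 − 1920.0 = 116 m.

116 m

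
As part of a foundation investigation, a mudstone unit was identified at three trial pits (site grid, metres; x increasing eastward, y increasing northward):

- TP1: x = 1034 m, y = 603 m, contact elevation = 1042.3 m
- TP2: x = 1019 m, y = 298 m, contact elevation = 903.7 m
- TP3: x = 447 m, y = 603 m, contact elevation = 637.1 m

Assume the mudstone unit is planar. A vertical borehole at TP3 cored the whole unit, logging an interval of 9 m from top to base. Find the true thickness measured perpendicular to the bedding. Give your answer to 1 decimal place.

Two edge vectors: TP1→TP2 = (-15, -305, -138.6), TP1→TP3 = (-587, 0, -405.2).
Normal n = (TP1→TP2) × (TP1→TP3) = (123586, 75280.2, -179035).
So ∂z/∂x = −n_x/n_z = 0.69029 and ∂z/∂y = −n_y/n_z = 0.42048.
|∇z| = √(a²+b²) = 0.80827, so dip δ = arctan(0.80827) = 38.95°.
True thickness = vertical thickness × cos δ = 9 × cos 38.95° = 7.0 m.

7.0 m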